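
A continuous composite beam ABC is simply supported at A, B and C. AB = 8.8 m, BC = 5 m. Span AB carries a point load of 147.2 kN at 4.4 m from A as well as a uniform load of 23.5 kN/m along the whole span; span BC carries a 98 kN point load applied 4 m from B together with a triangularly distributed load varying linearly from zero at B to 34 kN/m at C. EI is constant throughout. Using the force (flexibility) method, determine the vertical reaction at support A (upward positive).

R_A = 138.9 kN

Release continuity at B by inserting a hinge; the redundant is the internal moment M_B. The primary structure is two simply-supported spans AB and BC.
Discontinuity in slope at B on the released structure — sum the simple-span end rotations:
  span AB: point load 147.2 at a = 4.4: Pab(L + a)/(6LEI) = 712.4/EI
  span AB: UDL 23.5: wL³/(24EI) = 667.3/EI
  span BC: point load 98 at a = 4: Pab(L + b)/(6LEI) = 78.4/EI
  span BC: triangular load, peak 34: 7w₀L³/(360EI) = 82.64/EI
  relative rotation θ_0 = (1380 + 161)/EI = 1541/EI
A unit hogging moment at B produces rotation L₁/(3EI) + L₂/(3EI) = 4.6/EI.
Slope continuity at B: θ_0 = M_B·4.6/EI, so M_B = 1541/4.6 = 334.9 kN·m (hogging).
Span AB, ΣM about A with M_B applied at B: R_B^{AB}·8.8 = 1558 + 334.9, so R_B^{AB} = 215.1 kN and R_A = 354 − 215.1 = 138.9 kN.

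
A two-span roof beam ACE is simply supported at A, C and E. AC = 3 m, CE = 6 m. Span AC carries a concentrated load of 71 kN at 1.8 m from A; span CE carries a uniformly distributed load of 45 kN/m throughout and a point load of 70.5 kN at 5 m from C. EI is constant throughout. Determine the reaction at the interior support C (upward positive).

Release continuity at C by inserting a hinge; the redundant is the internal moment M_C. The primary structure is two simply-supported spans AC and CE.
Discontinuity in slope at C on the released structure — sum the simple-span end rotations:
  span AC: point load 71 at a = 1.8: Pab(L + a)/(6LEI) = 40.9/EI
  span CE: UDL 45: wL³/(24EI) = 405/EI
  span CE: point load 70.5 at a = 5: Pab(L + b)/(6LEI) = 68.54/EI
  relative rotation θ_0 = (40.9 + 473.5)/EI = 514.4/EI
A unit hogging moment at C produces rotation L₁/(3EI) + L₂/(3EI) = 3/EI.
Slope continuity at C: θ_0 = M_C·3/EI, so M_C = 514.4/3 = 171.5 kN·m (hogging).
Span AC, ΣM about A with M_C applied at C: R_C^{AC}·3 = 127.8 + 171.5, so R_C^{AC} = 99.76 kN and R_A = 71 − 99.76 = -28.76 kN.
Span CE, ΣM about E: R_C^{CE}·6 = 880.5 + 171.5, so R_C^{CE} = 175.3 kN and R_E = 340.5 − 175.3 = 165.2 kN.
R_C = 99.76 + 175.3 = 275.1 kN.

R_C = 275.1 kN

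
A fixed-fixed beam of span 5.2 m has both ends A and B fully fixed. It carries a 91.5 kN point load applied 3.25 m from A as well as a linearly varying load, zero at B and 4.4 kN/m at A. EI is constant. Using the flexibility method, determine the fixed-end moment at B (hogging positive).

Release both end moments; the primary structure is a simply-supported span AB with redundants M_A and M_B.
On the primary (simply-supported) span, the end slopes from the loading are:
  at A: point load 91.5 at a = 3.25: Pab(L + b)/(6LEI) = 132.9/EI
  at B: point load 91.5 at a = 3.25: Pab(L + a)/(6LEI) = 157.1/EI
  at A: triangular load, peak 4.4: w₀L³/(45EI) = 13.75/EI
  at B: triangular load, peak 4.4: 7w₀L³/(360EI) = 12.03/EI
  θ_A0 = 146.6/EI,  θ_B0 = 169.1/EI
Flexibility coefficients: a unit moment at one end gives L/(3EI) there and L/(6EI) at the far end, so f₁₁ = f₂₂ = 1.733/EI and f₁₂ = f₂₁ = 0.8667/EI.
Compatibility — zero rotation at each built-in end:
  1.733 M_A + 0.8667 M_B = 146.6
  0.8667 M_A + 1.733 M_B = 169.1
Solving the pair gives M_A = 47.77 kN·m and M_B = 73.66 kN·m (hogging).

M_B = 73.66 kN·m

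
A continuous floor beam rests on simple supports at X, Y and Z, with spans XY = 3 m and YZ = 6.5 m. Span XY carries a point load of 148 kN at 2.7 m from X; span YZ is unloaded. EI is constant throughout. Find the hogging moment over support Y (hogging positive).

Insert a hinge at Y; M_Y is the redundant, and each span becomes simply supported.
Rotations at Y on the released spans (each span's end-slope, ×1/EI):
  span XY: point load 148 at a = 2.7: Pab(L + a)/(6LEI) = 37.96/EI
  relative rotation θ_0 = (37.96 + 0)/EI = 37.96/EI
A unit hogging moment at Y produces rotation L₁/(3EI) + L₂/(3EI) = 3.167/EI.
Compatibility: M_Y·(L₁+L₂)/(3EI) = θ_0, giving M_Y = 11.99 kN·m (hogging).

M_Y = 11.99 kN·m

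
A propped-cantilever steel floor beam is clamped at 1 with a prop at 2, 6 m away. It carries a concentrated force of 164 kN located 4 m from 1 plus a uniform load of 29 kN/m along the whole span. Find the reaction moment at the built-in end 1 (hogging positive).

Take the reaction at 2 as the redundant and release it; the primary structure is a cantilever fixed at 1.
Free-end deflection of the primary structure under the applied loading (downward +):
  point load 164 at a = 4: Pa²(3L − a)/(6EI) = 6123/EI
  UDL 29: wL⁴/(8EI) = 4698/EI
  δ_0 = 10821/EI
Flexibility coefficient — unit upward force at 2: δ_{22} = L³/(3EI) = 72/EI.
Compatibility at 2: δ_0 − R_2·δ_{22} = 0, so R_2 = 10821/72 = 150.3 kN.
Moment equilibrium about 1: M_1 = Σ(load moments about 1) − R_2·L = 1178 − 150.3×6 = 276.3 kN·m.

M_1 = 276.3 kN·m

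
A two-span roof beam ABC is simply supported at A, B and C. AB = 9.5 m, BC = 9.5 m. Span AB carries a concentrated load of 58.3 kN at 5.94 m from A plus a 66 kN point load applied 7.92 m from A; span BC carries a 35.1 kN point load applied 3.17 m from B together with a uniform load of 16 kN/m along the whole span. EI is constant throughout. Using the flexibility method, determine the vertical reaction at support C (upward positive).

R_C = 65.22 kN

Insert a hinge at B; M_B is the redundant, and each span becomes simply supported.
Discontinuity in slope at B on the released structure — sum the simple-span end rotations:
  span AB: point load 58.3 at a = 5.94: Pab(L + a)/(6LEI) = 333.9/EI
  span AB: point load 66 at a = 7.92: Pab(L + a)/(6LEI) = 252.4/EI
  span BC: point load 35.1 at a = 3.17: Pab(L + b)/(6LEI) = 195.6/EI
  span BC: UDL 16: wL³/(24EI) = 571.6/EI
  relative rotation θ_0 = (586.4 + 767.2)/EI = 1354/EI
A unit hogging moment at B produces rotation L₁/(3EI) + L₂/(3EI) = 6.333/EI.
Slope continuity at B: θ_0 = M_B·6.333/EI, so M_B = 1354/6.333 = 213.7 kN·m (hogging).
Span BC, ΣM about C: R_B^{BC}·9.5 = 944.2 + 213.7, so R_B^{BC} = 121.9 kN and R_C = 187.1 − 121.9 = 65.22 kN.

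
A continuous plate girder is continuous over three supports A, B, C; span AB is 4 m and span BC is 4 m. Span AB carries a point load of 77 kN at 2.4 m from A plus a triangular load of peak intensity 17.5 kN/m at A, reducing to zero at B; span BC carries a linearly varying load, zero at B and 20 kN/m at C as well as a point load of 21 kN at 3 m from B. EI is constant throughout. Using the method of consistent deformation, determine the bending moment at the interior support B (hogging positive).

M_B = 51.99 kN·m

Release continuity at B by inserting a hinge; the redundant is the internal moment M_B. The primary structure is two simply-supported spans AB and BC.
Discontinuity in slope at B on the released structure — sum the simple-span end rotations:
  span AB: point load 77 at a = 2.4: Pab(L + a)/(6LEI) = 78.85/EI
  span AB: triangular load, peak 17.5: 7w₀L³/(360EI) = 21.78/EI
  span BC: triangular load, peak 20: 7w₀L³/(360EI) = 24.89/EI
  span BC: point load 21 at a = 3: Pab(L + b)/(6LEI) = 13.12/EI
  relative rotation θ_0 = (100.6 + 38.01)/EI = 138.6/EI
A unit hogging moment at B produces rotation L₁/(3EI) + L₂/(3EI) = 2.667/EI.
Compatibility: M_B·(L₁+L₂)/(3EI) = θ_0, giving M_B = 51.99 kN·m (hogging).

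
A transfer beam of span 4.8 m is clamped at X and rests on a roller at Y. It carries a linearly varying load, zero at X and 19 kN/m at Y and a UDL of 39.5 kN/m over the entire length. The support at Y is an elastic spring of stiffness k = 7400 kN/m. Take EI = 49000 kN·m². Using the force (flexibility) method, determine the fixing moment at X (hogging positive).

M_X = 209.6 kN·m

Choose R_Y as the redundant. The primary structure is the cantilever fixed at X.
Free-end deflection of the primary structure under the applied loading (downward +):
  triangular load, peak 19 at the free end: 11w₀L⁴/(120EI) = 924.5/EI
  UDL 39.5: wL⁴/(8EI) = 2621/EI
  δ_0 = 3546/EI
Flexibility coefficient — unit upward force at Y: δ_{YY} = L³/(3EI) = 36.86/EI.
With EI = 49000 kN·m²: δ_0 = 0.072359 m and δ_{YY} = 0.000752 m/kN.
Compatibility — the spring shortens by R_Y/k under the reaction it provides: δ_0 − R_Y·δ_{YY} = R_Y/k. With 1/k = 0.000135 m/kN, R_Y = δ_0 / (δ_{YY} + 1/k) = 0.072359 / (0.000752 + 0.000135) = 81.53 kN.
Moment equilibrium about X: M_X = Σ(load moments about X) − R_Y·L = 601 − 81.53×4.8 = 209.6 kN·m.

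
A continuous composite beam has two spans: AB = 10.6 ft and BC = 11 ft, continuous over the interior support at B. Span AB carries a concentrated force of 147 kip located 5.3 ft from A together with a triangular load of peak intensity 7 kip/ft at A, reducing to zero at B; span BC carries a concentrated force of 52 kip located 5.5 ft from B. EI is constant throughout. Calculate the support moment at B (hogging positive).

Take M_B as the redundant. Released structure: two simple spans AB and BC with a hinge at B.
End slopes at the hinge B, treating each span as simply supported:
  span AB: point load 147 at a = 5.3: Pab(L + a)/(6LEI) = 1032/EI
  span AB: triangular load, peak 7: 7w₀L³/(360EI) = 162.1/EI
  span BC: point load 52 at a = 5.5: Pab(L + b)/(6LEI) = 393.2/EI
  relative rotation θ_0 = (1194 + 393.2)/EI = 1588/EI
A unit hogging moment at B produces rotation L₁/(3EI) + L₂/(3EI) = 7.2/EI.
Slope continuity at B: θ_0 = M_B·7.2/EI, so M_B = 1588/7.2 = 220.5 kip·ft (hogging).

M_B = 220.5 kip·ft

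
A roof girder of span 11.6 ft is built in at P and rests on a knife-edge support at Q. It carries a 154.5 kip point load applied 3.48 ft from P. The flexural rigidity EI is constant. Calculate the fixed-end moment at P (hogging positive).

M_P = 319.9 kip·ft

Take the reaction at Q as the redundant and release it; the primary structure is a cantilever fixed at P.
Deflection at Q on the released cantilever, summing each load's contribution:
  point load 154.5 at a = 3.48: Pa²(3L − a)/(6EI) = 9767/EI
Tip deflection under a unit load at Q: L³/(3EI) = 520.3/EI.
Compatibility at Q: δ_0 − R_Q·δ_{QQ} = 0, so R_Q = 9767/520.3 = 18.77 kip.
Moment equilibrium about P: M_P = Σ(load moments about P) − R_Q·L = 537.7 − 18.77×11.6 = 319.9 kip·ft.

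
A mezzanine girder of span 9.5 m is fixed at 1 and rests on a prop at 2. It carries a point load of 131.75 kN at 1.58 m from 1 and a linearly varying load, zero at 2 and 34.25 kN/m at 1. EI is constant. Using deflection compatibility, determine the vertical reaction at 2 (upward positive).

R_2 = 37.7 kN

Remove the prop at 2; the released (primary) structure is a cantilever built in at 1.
Downward deflection at the released point 2 due to the loads:
  point load 131.75 at a = 1.58: Pa²(3L − a)/(6EI) = 1476/EI
  triangular load, peak 34.25 at the fixed end: w₀L⁴/(30EI) = 9299/EI
  δ_0 = 10775/EI
Tip deflection under a unit load at 2: L³/(3EI) = 285.8/EI.
The prop prevents deflection at 2: R_2 = δ_0/δ_{22} = 10775/285.8 = 37.7 kN.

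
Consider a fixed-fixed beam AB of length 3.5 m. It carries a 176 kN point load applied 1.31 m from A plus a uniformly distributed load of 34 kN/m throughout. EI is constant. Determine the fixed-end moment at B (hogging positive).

M_B = 88.7 kN·m

Release both end moments; the primary structure is a simply-supported span AB with redundants M_A and M_B.
On the primary (simply-supported) span, the end slopes from the loading are:
  at A: point load 176 at a = 1.31: Pab(L + b)/(6LEI) = 136.8/EI
  at B: point load 176 at a = 1.31: Pab(L + a)/(6LEI) = 115.7/EI
  at A: UDL 34: wL³/(24EI) = 60.74/EI
  at B: UDL 34: wL³/(24EI) = 60.74/EI
  θ_A0 = 197.6/EI,  θ_B0 = 176.4/EI
Flexibility coefficients: a unit moment at one end gives L/(3EI) there and L/(6EI) at the far end, so f₁₁ = f₂₂ = 1.167/EI and f₁₂ = f₂₁ = 0.5833/EI.
Compatibility — zero rotation at each built-in end:
  1.167 M_A + 0.5833 M_B = 197.6
  0.5833 M_A + 1.167 M_B = 176.4
Solving the pair gives M_A = 125 kN·m and M_B = 88.7 kN·m (hogging).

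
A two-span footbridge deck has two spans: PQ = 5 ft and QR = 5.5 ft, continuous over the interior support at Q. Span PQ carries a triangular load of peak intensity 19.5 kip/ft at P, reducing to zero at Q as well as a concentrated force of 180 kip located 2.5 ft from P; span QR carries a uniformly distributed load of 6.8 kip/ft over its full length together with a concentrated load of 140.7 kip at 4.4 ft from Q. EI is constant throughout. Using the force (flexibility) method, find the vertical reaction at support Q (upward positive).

R_Q = 208.9 kip

Take M_Q as the redundant. Released structure: two simple spans PQ and QR with a hinge at Q.
Rotations at Q on the released spans (each span's end-slope, ×1/EI):
  span PQ: triangular load, peak 19.5: 7w₀L³/(360EI) = 47.4/EI
  span PQ: point load 180 at a = 2.5: Pab(L + a)/(6LEI) = 281.2/EI
  span QR: UDL 6.8: wL³/(24EI) = 47.14/EI
  span QR: point load 140.7 at a = 4.4: Pab(L + b)/(6LEI) = 136.2/EI
  relative rotation θ_0 = (328.6 + 183.3)/EI = 512/EI
A unit hogging moment at Q produces rotation L₁/(3EI) + L₂/(3EI) = 3.5/EI.
Slope continuity at Q: θ_0 = M_Q·3.5/EI, so M_Q = 512/3.5 = 146.3 kip·ft (hogging).
Span PQ, ΣM about P with M_Q applied at Q: R_Q^{PQ}·5 = 531.2 + 146.3, so R_Q^{PQ} = 135.5 kip and R_P = 228.8 − 135.5 = 93.24 kip.
Span QR, ΣM about R: R_Q^{QR}·5.5 = 257.6 + 146.3, so R_Q^{QR} = 73.44 kip and R_R = 178.1 − 73.44 = 104.7 kip.
R_Q = 135.5 + 73.44 = 208.9 kip.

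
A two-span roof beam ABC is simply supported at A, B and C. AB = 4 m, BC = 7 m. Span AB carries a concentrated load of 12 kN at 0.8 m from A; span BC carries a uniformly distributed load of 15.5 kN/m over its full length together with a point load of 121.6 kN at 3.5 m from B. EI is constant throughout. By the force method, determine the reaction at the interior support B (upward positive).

Take M_B as the redundant. Released structure: two simple spans AB and BC with a hinge at B.
Discontinuity in slope at B on the released structure — sum the simple-span end rotations:
  span AB: point load 12 at a = 0.8: Pab(L + a)/(6LEI) = 6.144/EI
  span BC: UDL 15.5: wL³/(24EI) = 221.5/EI
  span BC: point load 121.6 at a = 3.5: Pab(L + b)/(6LEI) = 372.4/EI
  relative rotation θ_0 = (6.144 + 593.9)/EI = 600.1/EI
A unit hogging moment at B produces rotation L₁/(3EI) + L₂/(3EI) = 3.667/EI.
Slope continuity at B: θ_0 = M_B·3.667/EI, so M_B = 600.1/3.667 = 163.7 kN·m (hogging).
Span AB, ΣM about A with M_B applied at B: R_B^{AB}·4 = 9.6 + 163.7, so R_B^{AB} = 43.31 kN and R_A = 12 − 43.31 = -31.31 kN.
Span BC, ΣM about C: R_B^{BC}·7 = 805.4 + 163.7, so R_B^{BC} = 138.4 kN and R_C = 230.1 − 138.4 = 91.67 kN.
R_B = 43.31 + 138.4 = 181.7 kN.

R_B = 181.7 kN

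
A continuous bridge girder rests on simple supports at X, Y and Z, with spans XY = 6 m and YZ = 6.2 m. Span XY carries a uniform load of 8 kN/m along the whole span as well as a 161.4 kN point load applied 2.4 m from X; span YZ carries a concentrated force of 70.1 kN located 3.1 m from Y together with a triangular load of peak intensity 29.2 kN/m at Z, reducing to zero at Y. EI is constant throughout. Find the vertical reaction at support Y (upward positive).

R_Y = 210.3 kN

Insert a hinge at Y; M_Y is the redundant, and each span becomes simply supported.
Discontinuity in slope at Y on the released structure — sum the simple-span end rotations:
  span XY: UDL 8: wL³/(24EI) = 72/EI
  span XY: point load 161.4 at a = 2.4: Pab(L + a)/(6LEI) = 325.4/EI
  span YZ: point load 70.1 at a = 3.1: Pab(L + b)/(6LEI) = 168.4/EI
  span YZ: triangular load, peak 29.2: 7w₀L³/(360EI) = 135.3/EI
  relative rotation θ_0 = (397.4 + 303.7)/EI = 701.1/EI
A unit hogging moment at Y produces rotation L₁/(3EI) + L₂/(3EI) = 4.067/EI.
Compatibility: M_Y·(L₁+L₂)/(3EI) = θ_0, giving M_Y = 172.4 kN·m (hogging).
Span XY, ΣM about X with M_Y applied at Y: R_Y^{XY}·6 = 531.4 + 172.4, so R_Y^{XY} = 117.3 kN and R_X = 209.4 − 117.3 = 92.11 kN.
Span YZ, ΣM about Z: R_Y^{YZ}·6.2 = 404.4 + 172.4, so R_Y^{YZ} = 93.03 kN and R_Z = 160.6 − 93.03 = 67.59 kN.
R_Y = 117.3 + 93.03 = 210.3 kN.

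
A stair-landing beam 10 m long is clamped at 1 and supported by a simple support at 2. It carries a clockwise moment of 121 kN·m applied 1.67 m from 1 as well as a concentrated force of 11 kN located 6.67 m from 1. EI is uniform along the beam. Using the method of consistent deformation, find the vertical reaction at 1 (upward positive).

R_1 = -0.2645 kN

Remove the prop at 2; the released (primary) structure is a cantilever built in at 1.
Downward deflection at the released point 2 due to the loads:
  clockwise couple 121 at a = 1.67: M₀a(2L − a)/(2EI) = 1852/EI
  point load 11 at a = 6.67: Pa²(3L − a)/(6EI) = 1903/EI
  δ_0 = 3755/EI
Flexibility coefficient — unit upward force at 2: δ_{22} = L³/(3EI) = 333.3/EI.
Compatibility at 2: δ_0 − R_2·δ_{22} = 0, so R_2 = 3755/333.3 = 11.26 kN.
Vertical equilibrium: R_1 = ΣP − R_2 = 11 − 11.26 = -0.2645 kN.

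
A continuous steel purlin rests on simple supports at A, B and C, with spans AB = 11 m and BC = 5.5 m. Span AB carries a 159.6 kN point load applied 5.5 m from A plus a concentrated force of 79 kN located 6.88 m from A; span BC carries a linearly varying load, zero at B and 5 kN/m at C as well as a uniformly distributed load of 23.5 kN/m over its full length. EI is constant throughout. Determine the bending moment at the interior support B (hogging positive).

Insert a hinge at B; M_B is the redundant, and each span becomes simply supported.
Discontinuity in slope at B on the released structure — sum the simple-span end rotations:
  span AB: point load 159.6 at a = 5.5: Pab(L + a)/(6LEI) = 1207/EI
  span AB: point load 79 at a = 6.88: Pab(L + a)/(6LEI) = 606.6/EI
  span BC: triangular load, peak 5: 7w₀L³/(360EI) = 16.18/EI
  span BC: UDL 23.5: wL³/(24EI) = 162.9/EI
  relative rotation θ_0 = (1814 + 179.1)/EI = 1993/EI
A unit hogging moment at B produces rotation L₁/(3EI) + L₂/(3EI) = 5.5/EI.
Compatibility: M_B·(L₁+L₂)/(3EI) = θ_0, giving M_B = 362.3 kN·m (hogging).

M_B = 362.3 kN·m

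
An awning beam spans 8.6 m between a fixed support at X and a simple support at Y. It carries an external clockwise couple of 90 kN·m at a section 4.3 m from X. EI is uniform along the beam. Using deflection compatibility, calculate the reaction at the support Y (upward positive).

Release the roller at Y. Primary structure: cantilever fixed at X.
Downward deflection at the released point Y due to the loads:
  clockwise couple 90 at a = 4.3: M₀a(2L − a)/(2EI) = 2496/EI
Tip deflection under a unit load at Y: L³/(3EI) = 212/EI.
Compatibility at Y: δ_0 − R_Y·δ_{YY} = 0, so R_Y = 2496/212 = 11.77 kN.

R_Y = 11.77 kN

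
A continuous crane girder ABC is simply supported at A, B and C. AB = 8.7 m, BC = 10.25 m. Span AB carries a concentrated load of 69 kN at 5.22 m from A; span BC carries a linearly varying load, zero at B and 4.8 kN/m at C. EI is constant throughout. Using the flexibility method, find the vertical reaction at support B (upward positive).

R_B = 64.23 kN

Release continuity at B by inserting a hinge; the redundant is the internal moment M_B. The primary structure is two simply-supported spans AB and BC.
End slopes at the hinge B, treating each span as simply supported:
  span AB: point load 69 at a = 5.22: Pab(L + a)/(6LEI) = 334.2/EI
  span BC: triangular load, peak 4.8: 7w₀L³/(360EI) = 100.5/EI
  relative rotation θ_0 = (334.2 + 100.5)/EI = 434.8/EI
A unit hogging moment at B produces rotation L₁/(3EI) + L₂/(3EI) = 6.317/EI.
Slope continuity at B: θ_0 = M_B·6.317/EI, so M_B = 434.8/6.317 = 68.83 kN·m (hogging).
Span AB, ΣM about A with M_B applied at B: R_B^{AB}·8.7 = 360.2 + 68.83, so R_B^{AB} = 49.31 kN and R_A = 69 − 49.31 = 19.69 kN.
Span BC, ΣM about C: R_B^{BC}·10.25 = 84.05 + 68.83, so R_B^{BC} = 14.91 kN and R_C = 24.6 − 14.91 = 9.685 kN.
R_B = 49.31 + 14.91 = 64.23 kN.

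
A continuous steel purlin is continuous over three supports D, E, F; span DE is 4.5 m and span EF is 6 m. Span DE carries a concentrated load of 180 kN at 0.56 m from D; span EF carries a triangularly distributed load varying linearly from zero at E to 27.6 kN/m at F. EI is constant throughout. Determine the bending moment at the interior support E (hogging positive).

M_E = 54.39 kN·m

Insert a hinge at E; M_E is the redundant, and each span becomes simply supported.
Discontinuity in slope at E on the released structure — sum the simple-span end rotations:
  span DE: point load 180 at a = 0.56: Pab(L + a)/(6LEI) = 74.43/EI
  span EF: triangular load, peak 27.6: 7w₀L³/(360EI) = 115.9/EI
  relative rotation θ_0 = (74.43 + 115.9)/EI = 190.3/EI
A unit hogging moment at E produces rotation L₁/(3EI) + L₂/(3EI) = 3.5/EI.
Compatibility: M_E·(L₁+L₂)/(3EI) = θ_0, giving M_E = 54.39 kN·m (hogging).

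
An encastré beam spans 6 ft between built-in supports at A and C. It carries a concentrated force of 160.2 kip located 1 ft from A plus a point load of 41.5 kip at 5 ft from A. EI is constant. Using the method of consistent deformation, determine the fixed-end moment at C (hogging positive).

M_C = 51.07 kip·ft

Release both end moments; the primary structure is a simply-supported span AC with redundants M_A and M_C.
End rotations of the released simple span under the applied load (×1/EI):
  at A: point load 160.2 at a = 1: Pab(L + b)/(6LEI) = 244.8/EI
  at C: point load 160.2 at a = 1: Pab(L + a)/(6LEI) = 155.8/EI
  at A: point load 41.5 at a = 5: Pab(L + b)/(6LEI) = 40.35/EI
  at C: point load 41.5 at a = 5: Pab(L + a)/(6LEI) = 63.4/EI
  θ_A0 = 285.1/EI,  θ_C0 = 219.2/EI
Flexibility coefficients: a unit moment at one end gives L/(3EI) there and L/(6EI) at the far end, so f₁₁ = f₂₂ = 2/EI and f₁₂ = f₂₁ = 1/EI.
Compatibility — zero rotation at each built-in end:
  2 M_A + 1 M_C = 285.1
  1 M_A + 2 M_C = 219.2
Solving the pair gives M_A = 117 kip·ft and M_C = 51.07 kip·ft (hogging).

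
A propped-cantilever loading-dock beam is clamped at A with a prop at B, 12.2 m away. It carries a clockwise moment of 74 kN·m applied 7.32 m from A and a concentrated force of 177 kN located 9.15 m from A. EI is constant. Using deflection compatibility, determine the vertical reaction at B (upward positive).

Remove the prop at B; the released (primary) structure is a cantilever built in at A.
Downward deflection at the released point B due to the loads:
  clockwise couple 74 at a = 7.32: M₀a(2L − a)/(2EI) = 4626/EI
  point load 177 at a = 9.15: Pa²(3L − a)/(6EI) = 67796/EI
  δ_0 = 72422/EI
Flexibility coefficient — unit upward force at B: δ_{BB} = L³/(3EI) = 605.3/EI.
Compatibility at B: δ_0 − R_B·δ_{BB} = 0, so R_B = 72422/605.3 = 119.7 kN.

R_B = 119.7 kN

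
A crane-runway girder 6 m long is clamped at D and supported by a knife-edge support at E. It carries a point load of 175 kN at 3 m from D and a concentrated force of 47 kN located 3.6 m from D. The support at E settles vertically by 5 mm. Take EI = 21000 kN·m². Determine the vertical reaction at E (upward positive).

Release the roller at E. Primary structure: cantilever fixed at D.
Downward deflection at the released point E due to the loads:
  point load 175 at a = 3: Pa²(3L − a)/(6EI) = 3938/EI
  point load 47 at a = 3.6: Pa²(3L − a)/(6EI) = 1462/EI
  δ_0 = 5399/EI
Flexibility coefficient — unit upward force at E: δ_{EE} = L³/(3EI) = 72/EI.
With EI = 21000 kN·m²: δ_0 = 0.25711 m and δ_{EE} = 0.003429 m/kN.
Compatibility — the beam at E must follow the support down by 0.005 m: δ_0 − R_E·δ_{EE} = 0.005, so R_E = (0.25711 − 0.005)/0.003429 = 73.53 kN.

R_E = 73.53 kN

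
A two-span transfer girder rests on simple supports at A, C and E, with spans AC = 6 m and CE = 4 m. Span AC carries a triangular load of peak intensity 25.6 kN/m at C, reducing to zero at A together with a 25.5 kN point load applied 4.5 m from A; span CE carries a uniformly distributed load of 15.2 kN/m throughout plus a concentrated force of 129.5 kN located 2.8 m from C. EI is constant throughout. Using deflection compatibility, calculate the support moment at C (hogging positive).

M_C = 92.37 kN·m

Take M_C as the redundant. Released structure: two simple spans AC and CE with a hinge at C.
End slopes at the hinge C, treating each span as simply supported:
  span AC: triangular load, peak 25.6: w₀L³/(45EI) = 122.9/EI
  span AC: point load 25.5 at a = 4.5: Pab(L + a)/(6LEI) = 50.2/EI
  span CE: UDL 15.2: wL³/(24EI) = 40.53/EI
  span CE: point load 129.5 at a = 2.8: Pab(L + b)/(6LEI) = 94.28/EI
  relative rotation θ_0 = (173.1 + 134.8)/EI = 307.9/EI
A unit hogging moment at C produces rotation L₁/(3EI) + L₂/(3EI) = 3.333/EI.
Slope continuity at C: θ_0 = M_C·3.333/EI, so M_C = 307.9/3.333 = 92.37 kN·m (hogging).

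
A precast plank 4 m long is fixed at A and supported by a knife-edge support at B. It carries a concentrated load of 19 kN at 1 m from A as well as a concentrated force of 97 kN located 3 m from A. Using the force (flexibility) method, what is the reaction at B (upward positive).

Take the reaction at B as the redundant and release it; the primary structure is a cantilever fixed at A.
Free-end deflection of the primary structure under the applied loading (downward +):
  point load 19 at a = 1: Pa²(3L − a)/(6EI) = 34.83/EI
  point load 97 at a = 3: Pa²(3L − a)/(6EI) = 1310/EI
  δ_0 = 1344/EI
Tip deflection under a unit load at B: L³/(3EI) = 21.33/EI.
The prop prevents deflection at B: R_B = δ_0/δ_{BB} = 1344/21.33 = 63.02 kN.

R_B = 63.02 kN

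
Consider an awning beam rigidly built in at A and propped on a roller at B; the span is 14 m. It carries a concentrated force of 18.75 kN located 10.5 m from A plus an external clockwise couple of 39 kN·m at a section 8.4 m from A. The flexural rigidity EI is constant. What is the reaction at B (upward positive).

R_B = 15.38 kN

Remove the prop at B; the released (primary) structure is a cantilever built in at A.
Primary-structure tip deflection at B by superposition:
  point load 18.75 at a = 10.5: Pa²(3L − a)/(6EI) = 10853/EI
  clockwise couple 39 at a = 8.4: M₀a(2L − a)/(2EI) = 3210/EI
  δ_0 = 14063/EI
Flexibility coefficient — unit upward force at B: δ_{BB} = L³/(3EI) = 914.7/EI.
Compatibility at B: δ_0 − R_B·δ_{BB} = 0, so R_B = 14063/914.7 = 15.38 kN.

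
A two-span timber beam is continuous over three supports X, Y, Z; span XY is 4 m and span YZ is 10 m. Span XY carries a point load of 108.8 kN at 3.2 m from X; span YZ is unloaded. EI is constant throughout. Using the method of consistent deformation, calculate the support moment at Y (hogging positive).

M_Y = 17.91 kN·m

Release continuity at Y by inserting a hinge; the redundant is the internal moment M_Y. The primary structure is two simply-supported spans XY and YZ.
Discontinuity in slope at Y on the released structure — sum the simple-span end rotations:
  span XY: point load 108.8 at a = 3.2: Pab(L + a)/(6LEI) = 83.56/EI
  relative rotation θ_0 = (83.56 + 0)/EI = 83.56/EI
A unit hogging moment at Y produces rotation L₁/(3EI) + L₂/(3EI) = 4.667/EI.
Compatibility: M_Y·(L₁+L₂)/(3EI) = θ_0, giving M_Y = 17.91 kN·m (hogging).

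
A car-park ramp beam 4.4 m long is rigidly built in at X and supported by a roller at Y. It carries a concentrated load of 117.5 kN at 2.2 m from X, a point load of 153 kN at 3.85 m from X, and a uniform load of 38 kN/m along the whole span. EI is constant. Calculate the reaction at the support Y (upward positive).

Remove the prop at Y; the released (primary) structure is a cantilever built in at X.
Deflection at Y on the released cantilever, summing each load's contribution:
  point load 117.5 at a = 2.2: Pa²(3L − a)/(6EI) = 1043/EI
  point load 153 at a = 3.85: Pa²(3L − a)/(6EI) = 3534/EI
  UDL 38: wL⁴/(8EI) = 1780/EI
  δ_0 = 6357/EI
Tip deflection under a unit load at Y: L³/(3EI) = 28.39/EI.
Compatibility at Y: δ_0 − R_Y·δ_{YY} = 0, so R_Y = 6357/28.39 = 223.9 kN.

R_Y = 223.9 kN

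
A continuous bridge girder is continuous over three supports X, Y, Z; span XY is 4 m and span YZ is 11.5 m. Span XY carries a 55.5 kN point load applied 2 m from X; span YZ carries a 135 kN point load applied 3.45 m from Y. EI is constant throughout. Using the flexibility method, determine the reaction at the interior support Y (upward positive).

Release continuity at Y by inserting a hinge; the redundant is the internal moment M_Y. The primary structure is two simply-supported spans XY and YZ.
Discontinuity in slope at Y on the released structure — sum the simple-span end rotations:
  span XY: point load 55.5 at a = 2: Pab(L + a)/(6LEI) = 55.5/EI
  span YZ: point load 135 at a = 3.45: Pab(L + b)/(6LEI) = 1062/EI
  relative rotation θ_0 = (55.5 + 1062)/EI = 1118/EI
A unit hogging moment at Y produces rotation L₁/(3EI) + L₂/(3EI) = 5.167/EI.
Slope continuity at Y: θ_0 = M_Y·5.167/EI, so M_Y = 1118/5.167 = 216.3 kN·m (hogging).
Span XY, ΣM about X with M_Y applied at Y: R_Y^{XY}·4 = 111 + 216.3, so R_Y^{XY} = 81.84 kN and R_X = 55.5 − 81.84 = -26.34 kN.
Span YZ, ΣM about Z: R_Y^{YZ}·11.5 = 1087 + 216.3, so R_Y^{YZ} = 113.3 kN and R_Z = 135 − 113.3 = 21.69 kN.
R_Y = 81.84 + 113.3 = 195.1 kN.

R_Y = 195.1 kN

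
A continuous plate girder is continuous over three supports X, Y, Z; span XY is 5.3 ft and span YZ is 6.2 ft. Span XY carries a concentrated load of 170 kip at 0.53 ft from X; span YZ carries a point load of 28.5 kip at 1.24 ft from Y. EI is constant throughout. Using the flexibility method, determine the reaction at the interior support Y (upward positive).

R_Y = 51.79 kip

Take M_Y as the redundant. Released structure: two simple spans XY and YZ with a hinge at Y.
Rotations at Y on the released spans (each span's end-slope, ×1/EI):
  span XY: point load 170 at a = 0.53: Pab(L + a)/(6LEI) = 78.79/EI
  span YZ: point load 28.5 at a = 1.24: Pab(L + b)/(6LEI) = 52.59/EI
  relative rotation θ_0 = (78.79 + 52.59)/EI = 131.4/EI
A unit hogging moment at Y produces rotation L₁/(3EI) + L₂/(3EI) = 3.833/EI.
Slope continuity at Y: θ_0 = M_Y·3.833/EI, so M_Y = 131.4/3.833 = 34.27 kip·ft (hogging).
Span XY, ΣM about X with M_Y applied at Y: R_Y^{XY}·5.3 = 90.1 + 34.27, so R_Y^{XY} = 23.47 kip and R_X = 170 − 23.47 = 146.5 kip.
Span YZ, ΣM about Z: R_Y^{YZ}·6.2 = 141.4 + 34.27, so R_Y^{YZ} = 28.33 kip and R_Z = 28.5 − 28.33 = 0.1722 kip.
R_Y = 23.47 + 28.33 = 51.79 kip.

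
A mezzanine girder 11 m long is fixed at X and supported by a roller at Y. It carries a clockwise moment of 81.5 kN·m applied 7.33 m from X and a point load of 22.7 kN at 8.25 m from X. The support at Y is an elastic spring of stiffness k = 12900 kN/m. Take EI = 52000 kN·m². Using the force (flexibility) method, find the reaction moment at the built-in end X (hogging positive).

Take the reaction at Y as the redundant and release it; the primary structure is a cantilever fixed at X.
Deflection at Y on the released cantilever, summing each load's contribution:
  clockwise couple 81.5 at a = 7.33: M₀a(2L − a)/(2EI) = 4382/EI
  point load 22.7 at a = 8.25: Pa²(3L − a)/(6EI) = 6373/EI
  δ_0 = 10755/EI
Tip deflection under a unit load at Y: L³/(3EI) = 443.7/EI.
With EI = 52000 kN·m²: δ_0 = 0.20683 m and δ_{YY} = 0.008532 m/kN.
Compatibility — the spring shortens by R_Y/k under the reaction it provides: δ_0 − R_Y·δ_{YY} = R_Y/k. With 1/k = 0.000078 m/kN, R_Y = δ_0 / (δ_{YY} + 1/k) = 0.20683 / (0.008532 + 0.000078) = 24.02 kN.
Moment equilibrium about X: M_X = Σ(load moments about X) − R_Y·L = 268.8 − 24.02×11 = 4.521 kN·m.

M_X = 4.521 kN·m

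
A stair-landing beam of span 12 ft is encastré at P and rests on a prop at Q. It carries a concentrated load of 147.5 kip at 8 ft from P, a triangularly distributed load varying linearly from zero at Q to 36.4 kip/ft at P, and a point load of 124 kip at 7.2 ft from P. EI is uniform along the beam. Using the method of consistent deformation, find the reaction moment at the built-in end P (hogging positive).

Remove the prop at Q; the released (primary) structure is a cantilever built in at P.
Downward deflection at the released point Q due to the loads:
  point load 147.5 at a = 8: Pa²(3L − a)/(6EI) = 44053/EI
  triangular load, peak 36.4 at the fixed end: w₀L⁴/(30EI) = 25160/EI
  point load 124 at a = 7.2: Pa²(3L − a)/(6EI) = 30855/EI
  δ_0 = 100068/EI
Flexibility coefficient — unit upward force at Q: δ_{QQ} = L³/(3EI) = 576/EI.
Compatibility at Q: δ_0 − R_Q·δ_{QQ} = 0, so R_Q = 100068/576 = 173.7 kip.
Moment equilibrium about P: M_P = Σ(load moments about P) − R_Q·L = 2946 − 173.7×12 = 861.6 kip·ft.

M_P = 861.6 kip·ft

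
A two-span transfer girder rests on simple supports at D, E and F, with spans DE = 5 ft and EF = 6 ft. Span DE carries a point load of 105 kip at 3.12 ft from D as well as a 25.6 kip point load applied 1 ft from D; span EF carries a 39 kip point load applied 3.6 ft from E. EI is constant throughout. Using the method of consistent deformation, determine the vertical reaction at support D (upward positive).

Release continuity at E by inserting a hinge; the redundant is the internal moment M_E. The primary structure is two simply-supported spans DE and EF.
End slopes at the hinge E, treating each span as simply supported:
  span DE: point load 105 at a = 3.12: Pab(L + a)/(6LEI) = 166.7/EI
  span DE: point load 25.6 at a = 1: Pab(L + a)/(6LEI) = 20.48/EI
  span EF: point load 39 at a = 3.6: Pab(L + b)/(6LEI) = 78.62/EI
  relative rotation θ_0 = (187.2 + 78.62)/EI = 265.8/EI
A unit hogging moment at E produces rotation L₁/(3EI) + L₂/(3EI) = 3.667/EI.
Slope continuity at E: θ_0 = M_E·3.667/EI, so M_E = 265.8/3.667 = 72.49 kip·ft (hogging).
Span DE, ΣM about D with M_E applied at E: R_E^{DE}·5 = 353.2 + 72.49, so R_E^{DE} = 85.14 kip and R_D = 130.6 − 85.14 = 45.46 kip.

R_D = 45.46 kip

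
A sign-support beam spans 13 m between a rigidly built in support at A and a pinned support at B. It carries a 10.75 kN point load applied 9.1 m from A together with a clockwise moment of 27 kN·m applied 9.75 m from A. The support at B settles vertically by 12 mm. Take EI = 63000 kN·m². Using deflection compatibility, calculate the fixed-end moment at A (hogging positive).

Choose R_B as the redundant. The primary structure is the cantilever fixed at A.
Primary-structure tip deflection at B by superposition:
  point load 10.75 at a = 9.1: Pa²(3L − a)/(6EI) = 4436/EI
  clockwise couple 27 at a = 9.75: M₀a(2L − a)/(2EI) = 2139/EI
  δ_0 = 6575/EI
Flexibility coefficient — unit upward force at B: δ_{BB} = L³/(3EI) = 732.3/EI.
With EI = 63000 kN·m²: δ_0 = 0.10437 m and δ_{BB} = 0.011624 m/kN.
Compatibility — the beam at B must follow the support down by 0.012 m: δ_0 − R_B·δ_{BB} = 0.012, so R_B = (0.10437 − 0.012)/0.011624 = 7.946 kN.
Moment equilibrium about A: M_A = Σ(load moments about A) − R_B·L = 124.8 − 7.946×13 = 21.53 kN·m.

M_A = 21.53 kN·m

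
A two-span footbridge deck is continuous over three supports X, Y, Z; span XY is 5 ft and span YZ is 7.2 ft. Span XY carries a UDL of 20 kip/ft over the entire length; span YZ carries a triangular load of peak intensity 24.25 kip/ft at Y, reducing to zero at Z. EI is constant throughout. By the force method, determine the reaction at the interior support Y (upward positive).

R_Y = 133.6 kip

Take M_Y as the redundant. Released structure: two simple spans XY and YZ with a hinge at Y.
Discontinuity in slope at Y on the released structure — sum the simple-span end rotations:
  span XY: UDL 20: wL³/(24EI) = 104.2/EI
  span YZ: triangular load, peak 24.25: w₀L³/(45EI) = 201.1/EI
  relative rotation θ_0 = (104.2 + 201.1)/EI = 305.3/EI
A unit hogging moment at Y produces rotation L₁/(3EI) + L₂/(3EI) = 4.067/EI.
Slope continuity at Y: θ_0 = M_Y·4.067/EI, so M_Y = 305.3/4.067 = 75.08 kip·ft (hogging).
Span XY, ΣM about X with M_Y applied at Y: R_Y^{XY}·5 = 250 + 75.08, so R_Y^{XY} = 65.02 kip and R_X = 100 − 65.02 = 34.98 kip.
Span YZ, ΣM about Z: R_Y^{YZ}·7.2 = 419 + 75.08, so R_Y^{YZ} = 68.63 kip and R_Z = 87.3 − 68.63 = 18.67 kip.
R_Y = 65.02 + 68.63 = 133.6 kip.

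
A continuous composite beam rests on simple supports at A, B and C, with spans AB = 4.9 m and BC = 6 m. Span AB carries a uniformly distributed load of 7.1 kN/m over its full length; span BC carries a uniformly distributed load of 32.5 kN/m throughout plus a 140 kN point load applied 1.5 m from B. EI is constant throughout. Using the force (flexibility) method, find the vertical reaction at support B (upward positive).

R_B = 281.4 kN

Take M_B as the redundant. Released structure: two simple spans AB and BC with a hinge at B.
Discontinuity in slope at B on the released structure — sum the simple-span end rotations:
  span AB: UDL 7.1: wL³/(24EI) = 34.8/EI
  span BC: UDL 32.5: wL³/(24EI) = 292.5/EI
  span BC: point load 140 at a = 1.5: Pab(L + b)/(6LEI) = 275.6/EI
  relative rotation θ_0 = (34.8 + 568.1)/EI = 602.9/EI
A unit hogging moment at B produces rotation L₁/(3EI) + L₂/(3EI) = 3.633/EI.
Compatibility: M_B·(L₁+L₂)/(3EI) = θ_0, giving M_B = 165.9 kN·m (hogging).
Span AB, ΣM about A with M_B applied at B: R_B^{AB}·4.9 = 85.24 + 165.9, so R_B^{AB} = 51.26 kN and R_A = 34.79 − 51.26 = -16.47 kN.
Span BC, ΣM about C: R_B^{BC}·6 = 1215 + 165.9, so R_B^{BC} = 230.2 kN and R_C = 335 − 230.2 = 104.8 kN.
R_B = 51.26 + 230.2 = 281.4 kN.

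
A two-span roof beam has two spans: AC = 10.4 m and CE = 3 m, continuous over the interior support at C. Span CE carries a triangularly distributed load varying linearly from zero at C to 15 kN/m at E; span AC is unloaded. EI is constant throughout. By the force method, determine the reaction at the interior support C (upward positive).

R_C = 8.257 kN

Insert a hinge at C; M_C is the redundant, and each span becomes simply supported.
Discontinuity in slope at C on the released structure — sum the simple-span end rotations:
  span CE: triangular load, peak 15: 7w₀L³/(360EI) = 7.875/EI
  relative rotation θ_0 = (0 + 7.875)/EI = 7.875/EI
A unit hogging moment at C produces rotation L₁/(3EI) + L₂/(3EI) = 4.467/EI.
Slope continuity at C: θ_0 = M_C·4.467/EI, so M_C = 7.875/4.467 = 1.763 kN·m (hogging).
Span AC, ΣM about A with M_C applied at C: R_C^{AC}·10.4 = 0 + 1.763, so R_C^{AC} = 0.1695 kN and R_A = 0 − 0.1695 = -0.1695 kN.
Span CE, ΣM about E: R_C^{CE}·3 = 22.5 + 1.763, so R_C^{CE} = 8.088 kN and R_E = 22.5 − 8.088 = 14.41 kN.
R_C = 0.1695 + 8.088 = 8.257 kN.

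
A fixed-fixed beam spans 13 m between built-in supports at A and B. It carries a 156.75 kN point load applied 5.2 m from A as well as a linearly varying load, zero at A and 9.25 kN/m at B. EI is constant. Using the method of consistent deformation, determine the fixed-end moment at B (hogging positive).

Release both end moments; the primary structure is a simply-supported span AB with redundants M_A and M_B.
End rotations of the released simple span under the applied load (×1/EI):
  at A: point load 156.75 at a = 5.2: Pab(L + b)/(6LEI) = 1695/EI
  at B: point load 156.75 at a = 5.2: Pab(L + a)/(6LEI) = 1483/EI
  at A: triangular load, peak 9.25: 7w₀L³/(360EI) = 395.2/EI
  at B: triangular load, peak 9.25: w₀L³/(45EI) = 451.6/EI
  θ_A0 = 2091/EI,  θ_B0 = 1935/EI
Flexibility coefficients: a unit moment at one end gives L/(3EI) there and L/(6EI) at the far end, so f₁₁ = f₂₂ = 4.333/EI and f₁₂ = f₂₁ = 2.167/EI.
Compatibility — zero rotation at each built-in end:
  4.333 M_A + 2.167 M_B = 2091
  2.167 M_A + 4.333 M_B = 1935
Solving the pair gives M_A = 345.5 kN·m and M_B = 273.8 kN·m (hogging).

M_B = 273.8 kN·m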